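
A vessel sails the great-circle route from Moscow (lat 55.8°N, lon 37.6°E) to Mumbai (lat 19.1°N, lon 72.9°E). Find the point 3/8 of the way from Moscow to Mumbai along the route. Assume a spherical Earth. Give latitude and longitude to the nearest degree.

Write both endpoints as unit vectors p₁, p₂ with components (cos φ cos λ, cos φ sin λ, sin φ).
The central angle between the endpoints is δ = arccos(p₁·p₂) ≈ 0.790 rad (45.2°).
Interpolate at f = 3/8 with slerp weights a = sin((1−f)δ)/sin δ ≈ 0.667, b = sin(fδ)/sin δ ≈ 0.411.
p = a·p₁ + b·p₂ ≈ (0.411, 0.600, 0.686); φ = arcsin(p_z) ≈ 43.33°, λ = atan2(p_y, p_x) ≈ 55.57°.

≈ lat 43°N, lon 56°E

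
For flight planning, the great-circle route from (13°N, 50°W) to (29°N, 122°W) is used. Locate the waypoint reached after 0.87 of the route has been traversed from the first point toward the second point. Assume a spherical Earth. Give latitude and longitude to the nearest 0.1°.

≈ (29.1°N, 111.9°W)

From cos δ = sin φ₁ sin φ₂ + cos φ₁ cos φ₂ cos Δλ, the central angle is δ ≈ 1.189 rad (68.1°).
Interpolate at f = 0.87 with slerp weights a = sin((1−f)δ)/sin δ ≈ 0.166, b = sin(fδ)/sin δ ≈ 0.926.
p = a·p₁ + b·p₂ ≈ (-0.325, -0.811, 0.486); φ = arcsin(p_z) ≈ 29.10°, λ = atan2(p_y, p_x) ≈ -111.86°.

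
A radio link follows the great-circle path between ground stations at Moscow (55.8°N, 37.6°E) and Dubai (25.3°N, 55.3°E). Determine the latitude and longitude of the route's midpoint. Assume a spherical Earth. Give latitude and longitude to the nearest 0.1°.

Convert each endpoint to a unit vector on the sphere (x = cos φ cos λ, y = cos φ sin λ, z = sin φ).
The central angle between the endpoints is δ = arccos(p₁·p₂) ≈ 0.578 rad (33.1°).
Interpolate at f = 1/2 with slerp weights a = sin((1−f)δ)/sin δ ≈ 0.522, b = sin(fδ)/sin δ ≈ 0.522.
p = a·p₁ + b·p₂ ≈ (0.501, 0.567, 0.654); φ = arcsin(p_z) ≈ 40.87°, λ = atan2(p_y, p_x) ≈ 48.53°.

≈ 40.9°N, 48.5°E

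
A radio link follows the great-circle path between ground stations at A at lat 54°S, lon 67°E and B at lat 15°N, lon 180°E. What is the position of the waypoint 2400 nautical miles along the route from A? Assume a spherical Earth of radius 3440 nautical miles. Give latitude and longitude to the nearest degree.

≈ lat 43°S, lon 127°E

Convert each endpoint to a unit vector on the sphere (x = cos φ cos λ, y = cos φ sin λ, z = sin φ).
The central angle between the endpoints is δ = arccos(p₁·p₂) ≈ 2.017 rad (115.5°). The total great-circle distance is δ·R ≈ 2.017 × 3440 ≈ 6937 nmi, so the target fraction is f = 2400/6937 ≈ 0.346.
Interpolate at f ≈ 0.346 with slerp weights a = sin((1−f)δ)/sin δ ≈ 1.073, b = sin(fδ)/sin δ ≈ 0.712.
p = a·p₁ + b·p₂ ≈ (-0.441, 0.581, -0.684); φ = arcsin(p_z) ≈ -43.17°, λ = atan2(p_y, p_x) ≈ 127.23°.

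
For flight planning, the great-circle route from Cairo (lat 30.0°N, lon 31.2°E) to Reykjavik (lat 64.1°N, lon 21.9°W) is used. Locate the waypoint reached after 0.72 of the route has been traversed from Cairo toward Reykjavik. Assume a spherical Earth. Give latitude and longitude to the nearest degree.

≈ lat 57°N, lon 2°E

From cos δ = sin φ₁ sin φ₂ + cos φ₁ cos φ₂ cos Δλ, the central angle is δ ≈ 0.827 rad (47.4°).
Interpolate at f = 0.72 with slerp weights a = sin((1−f)δ)/sin δ ≈ 0.312, b = sin(fδ)/sin δ ≈ 0.762.
p = a·p₁ + b·p₂ ≈ (0.540, 0.016, 0.842); φ = arcsin(p_z) ≈ 57.31°, λ = atan2(p_y, p_x) ≈ 1.67°.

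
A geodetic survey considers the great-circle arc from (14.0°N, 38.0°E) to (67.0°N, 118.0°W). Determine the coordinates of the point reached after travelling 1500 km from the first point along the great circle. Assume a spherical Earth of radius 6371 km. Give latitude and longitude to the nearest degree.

≈ (27°N, 36°E)

From cos δ = sin φ₁ sin φ₂ + cos φ₁ cos φ₂ cos Δλ, the central angle is δ ≈ 1.695 rad (97.1°). The total great-circle distance is δ·R ≈ 1.695 × 6371 ≈ 10797 km, so the target fraction is f = 1500/10797 ≈ 0.139.
Interpolate at f ≈ 0.139 with slerp weights a = sin((1−f)δ)/sin δ ≈ 1.001, b = sin(fδ)/sin δ ≈ 0.235.
p = a·p₁ + b·p₂ ≈ (0.723, 0.517, 0.459); φ = arcsin(p_z) ≈ 27.30°, λ = atan2(p_y, p_x) ≈ 35.59°.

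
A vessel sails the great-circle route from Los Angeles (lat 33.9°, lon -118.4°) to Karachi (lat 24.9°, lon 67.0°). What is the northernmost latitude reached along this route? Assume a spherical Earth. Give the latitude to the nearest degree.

≈ 85°

The great circle lies in the plane with unit normal n̂ = (p₁ × p₂)/|p₁ × p₂|.
Here n̂_z ≈ -0.083; the vertex latitude is φ_max = arccos|n̂_z| ≈ 85.3°.
Check via Clairaut: cos φ_max = |cos φ₁| · sin C = cos(33.9°)·sin(5.7°) ≈ 0.083, again giving ≈ 85.3°.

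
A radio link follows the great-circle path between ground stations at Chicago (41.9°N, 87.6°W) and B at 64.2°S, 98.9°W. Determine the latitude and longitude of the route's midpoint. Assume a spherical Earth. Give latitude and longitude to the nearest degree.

≈ 11°S, 92°W

Convert each endpoint to a unit vector on the sphere (x = cos φ cos λ, y = cos φ sin λ, z = sin φ).
The central angle between the endpoints is δ = arccos(p₁·p₂) ≈ 1.858 rad (106.5°).
Interpolate at f = 1/2 with slerp weights a = sin((1−f)δ)/sin δ ≈ 0.835, b = sin(fδ)/sin δ ≈ 0.835.
p = a·p₁ + b·p₂ ≈ (-0.030, -0.980, -0.194); φ = arcsin(p_z) ≈ -11.20°, λ = atan2(p_y, p_x) ≈ -91.77°.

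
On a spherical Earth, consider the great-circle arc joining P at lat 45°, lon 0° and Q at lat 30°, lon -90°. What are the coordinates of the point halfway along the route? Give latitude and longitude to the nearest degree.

≈ lat 47°, lon -51°

From cos δ = sin φ₁ sin φ₂ + cos φ₁ cos φ₂ cos Δλ, the central angle is δ ≈ 1.209 rad (69.3°).
Interpolate at f = 1/2 with slerp weights a = sin((1−f)δ)/sin δ ≈ 0.608, b = sin(fδ)/sin δ ≈ 0.608.
p = a·p₁ + b·p₂ ≈ (0.430, -0.526, 0.734); φ = arcsin(p_z) ≈ 47.19°, λ = atan2(p_y, p_x) ≈ -50.77°.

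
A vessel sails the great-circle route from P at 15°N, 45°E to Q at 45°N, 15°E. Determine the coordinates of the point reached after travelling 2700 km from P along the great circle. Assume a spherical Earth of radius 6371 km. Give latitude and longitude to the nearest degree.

≈ 34°N, 29°E

From cos δ = sin φ₁ sin φ₂ + cos φ₁ cos φ₂ cos Δλ, the central angle is δ ≈ 0.685 rad (39.2°). The total great-circle distance is δ·R ≈ 0.685 × 6371 ≈ 4363 km, so the target fraction is f = 2700/4363 ≈ 0.619.
Interpolate at f ≈ 0.619 with slerp weights a = sin((1−f)δ)/sin δ ≈ 0.408, b = sin(fδ)/sin δ ≈ 0.650.
p = a·p₁ + b·p₂ ≈ (0.723, 0.398, 0.565); φ = arcsin(p_z) ≈ 34.42°, λ = atan2(p_y, p_x) ≈ 28.82°.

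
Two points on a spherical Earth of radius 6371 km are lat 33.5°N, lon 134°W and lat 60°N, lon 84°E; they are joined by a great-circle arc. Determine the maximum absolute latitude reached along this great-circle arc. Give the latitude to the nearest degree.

The great circle lies in the plane with unit normal n̂ = (p₁ × p₂)/|p₁ × p₂|.
Here n̂_z ≈ -0.260; the vertex latitude is φ_max = arccos|n̂_z| ≈ 75.0°.
Check via Clairaut: cos φ_max = |cos φ₁| · sin C = cos(33.5°)·sin(18.1°) ≈ 0.260, again giving ≈ 75.0°.

≈ 75°N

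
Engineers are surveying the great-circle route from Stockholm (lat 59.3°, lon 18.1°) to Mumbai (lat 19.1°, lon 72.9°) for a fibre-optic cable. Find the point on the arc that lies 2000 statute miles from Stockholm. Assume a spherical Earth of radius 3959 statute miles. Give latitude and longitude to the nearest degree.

Convert each endpoint to a unit vector on the sphere (x = cos φ cos λ, y = cos φ sin λ, z = sin φ).
The central angle between the endpoints is δ = arccos(p₁·p₂) ≈ 0.977 rad (56.0°). The total great-circle distance is δ·R ≈ 0.977 × 3959 ≈ 3868 mi, so the target fraction is f = 2000/3868 ≈ 0.517.
Interpolate at f ≈ 0.517 with slerp weights a = sin((1−f)δ)/sin δ ≈ 0.548, b = sin(fδ)/sin δ ≈ 0.584.
p = a·p₁ + b·p₂ ≈ (0.428, 0.614, 0.663); φ = arcsin(p_z) ≈ 41.50°, λ = atan2(p_y, p_x) ≈ 55.11°.

≈ lat 42°, lon 55°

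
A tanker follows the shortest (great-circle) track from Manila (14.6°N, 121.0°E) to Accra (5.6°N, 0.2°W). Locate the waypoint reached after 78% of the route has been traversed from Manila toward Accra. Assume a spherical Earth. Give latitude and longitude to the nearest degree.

From cos δ = sin φ₁ sin φ₂ + cos φ₁ cos φ₂ cos Δλ, the central angle is δ ≈ 2.065 rad (118.3°).
Interpolate at f = 0.78 with slerp weights a = sin((1−f)δ)/sin δ ≈ 0.498, b = sin(fδ)/sin δ ≈ 1.135.
p = a·p₁ + b·p₂ ≈ (0.881, 0.410, 0.236); φ = arcsin(p_z) ≈ 13.67°, λ = atan2(p_y, p_x) ≈ 24.93°.

≈ 14°N, 25°E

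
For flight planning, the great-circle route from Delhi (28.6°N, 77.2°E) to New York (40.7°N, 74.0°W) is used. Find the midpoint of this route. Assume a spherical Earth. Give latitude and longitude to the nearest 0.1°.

Write both endpoints as unit vectors p₁, p₂ with components (cos φ cos λ, cos φ sin λ, sin φ).
The central angle between the endpoints is δ = arccos(p₁·p₂) ≈ 1.845 rad (105.7°).
Interpolate at f = 1/2 with slerp weights a = sin((1−f)δ)/sin δ ≈ 0.828, b = sin(fδ)/sin δ ≈ 0.828.
p = a·p₁ + b·p₂ ≈ (0.334, 0.106, 0.937); φ = arcsin(p_z) ≈ 69.49°, λ = atan2(p_y, p_x) ≈ 17.52°.

≈ 69.5°N, 17.5°E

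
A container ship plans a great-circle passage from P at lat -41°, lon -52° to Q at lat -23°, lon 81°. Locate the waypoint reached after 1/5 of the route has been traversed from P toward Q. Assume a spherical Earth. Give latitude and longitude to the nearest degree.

≈ lat -54°, lon -28°

Write both endpoints as unit vectors p₁, p₂ with components (cos φ cos λ, cos φ sin λ, sin φ).
The central angle between the endpoints is δ = arccos(p₁·p₂) ≈ 1.790 rad (102.6°).
Interpolate at f = 1/5 with slerp weights a = sin((1−f)δ)/sin δ ≈ 1.015, b = sin(fδ)/sin δ ≈ 0.359.
p = a·p₁ + b·p₂ ≈ (0.523, -0.277, -0.806); φ = arcsin(p_z) ≈ -53.70°, λ = atan2(p_y, p_x) ≈ -27.91°.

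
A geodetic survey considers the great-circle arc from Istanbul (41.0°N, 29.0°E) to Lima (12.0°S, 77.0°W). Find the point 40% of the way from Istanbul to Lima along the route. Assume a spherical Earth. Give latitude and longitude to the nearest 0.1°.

The haversine formula gives a central angle δ ≈ 1.918 rad (109.9°) between the endpoints.
Interpolate at f = 0.40 with slerp weights a = sin((1−f)δ)/sin δ ≈ 0.971, b = sin(fδ)/sin δ ≈ 0.738.
p = a·p₁ + b·p₂ ≈ (0.803, -0.348, 0.483); φ = arcsin(p_z) ≈ 28.91°, λ = atan2(p_y, p_x) ≈ -23.43°.

≈ (28.9°N, 23.4°W)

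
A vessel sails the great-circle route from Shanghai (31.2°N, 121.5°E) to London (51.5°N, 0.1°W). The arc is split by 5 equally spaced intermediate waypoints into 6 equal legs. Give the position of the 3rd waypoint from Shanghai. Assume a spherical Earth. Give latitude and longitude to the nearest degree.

≈ (60°N, 76°E)

The haversine formula gives a central angle δ ≈ 1.444 rad (82.7°) between the endpoints.
Interpolate at f = 3/6 with slerp weights a = sin((1−f)δ)/sin δ ≈ 0.666, b = sin(fδ)/sin δ ≈ 0.666.
p = a·p₁ + b·p₂ ≈ (0.117, 0.485, 0.867); φ = arcsin(p_z) ≈ 60.06°, λ = atan2(p_y, p_x) ≈ 76.44°.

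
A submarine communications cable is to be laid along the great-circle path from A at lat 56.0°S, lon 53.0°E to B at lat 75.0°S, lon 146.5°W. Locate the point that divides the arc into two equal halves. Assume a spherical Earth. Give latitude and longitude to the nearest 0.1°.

≈ lat 79.7°S, lon 68.3°E

Convert each endpoint to a unit vector on the sphere (x = cos φ cos λ, y = cos φ sin λ, z = sin φ).
The central angle between the endpoints is δ = arccos(p₁·p₂) ≈ 0.844 rad (48.4°).
Interpolate at f = 1/2 with slerp weights a = sin((1−f)δ)/sin δ ≈ 0.548, b = sin(fδ)/sin δ ≈ 0.548.
p = a·p₁ + b·p₂ ≈ (0.066, 0.166, -0.984); φ = arcsin(p_z) ≈ -79.68°, λ = atan2(p_y, p_x) ≈ 68.33°.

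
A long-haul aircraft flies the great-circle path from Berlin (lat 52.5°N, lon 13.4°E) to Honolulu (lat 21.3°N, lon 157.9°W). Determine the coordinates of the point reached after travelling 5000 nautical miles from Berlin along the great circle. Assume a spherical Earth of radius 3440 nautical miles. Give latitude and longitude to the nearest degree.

≈ lat 44°N, lon 155°W

Write both endpoints as unit vectors p₁, p₂ with components (cos φ cos λ, cos φ sin λ, sin φ).
The central angle between the endpoints is δ = arccos(p₁·p₂) ≈ 1.847 rad (105.8°). The total great-circle distance is δ·R ≈ 1.847 × 3440 ≈ 6353 nmi, so the target fraction is f = 5000/6353 ≈ 0.787.
Interpolate at f ≈ 0.787 with slerp weights a = sin((1−f)δ)/sin δ ≈ 0.398, b = sin(fδ)/sin δ ≈ 1.032.
p = a·p₁ + b·p₂ ≈ (-0.655, -0.306, 0.691); φ = arcsin(p_z) ≈ 43.70°, λ = atan2(p_y, p_x) ≈ -154.99°.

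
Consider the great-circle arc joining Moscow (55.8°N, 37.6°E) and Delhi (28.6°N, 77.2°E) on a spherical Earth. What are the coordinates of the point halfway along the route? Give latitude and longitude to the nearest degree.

The haversine formula gives a central angle δ ≈ 0.682 rad (39.1°) between the endpoints.
Interpolate at f = 1/2 with slerp weights a = sin((1−f)δ)/sin δ ≈ 0.531, b = sin(fδ)/sin δ ≈ 0.531.
p = a·p₁ + b·p₂ ≈ (0.339, 0.636, 0.693); φ = arcsin(p_z) ≈ 43.85°, λ = atan2(p_y, p_x) ≈ 61.92°.

≈ 44°N, 62°E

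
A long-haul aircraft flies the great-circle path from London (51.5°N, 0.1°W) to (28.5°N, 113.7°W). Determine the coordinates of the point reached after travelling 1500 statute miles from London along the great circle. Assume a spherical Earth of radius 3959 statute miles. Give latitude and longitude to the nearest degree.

≈ (59°N, 36°W)

Write both endpoints as unit vectors p₁, p₂ with components (cos φ cos λ, cos φ sin λ, sin φ).
The central angle between the endpoints is δ = arccos(p₁·p₂) ≈ 1.416 rad (81.1°). The total great-circle distance is δ·R ≈ 1.416 × 3959 ≈ 5605 mi, so the target fraction is f = 1500/5605 ≈ 0.268.
Interpolate at f ≈ 0.268 with slerp weights a = sin((1−f)δ)/sin δ ≈ 0.871, b = sin(fδ)/sin δ ≈ 0.374.
p = a·p₁ + b·p₂ ≈ (0.410, -0.302, 0.861); φ = arcsin(p_z) ≈ 59.37°, λ = atan2(p_y, p_x) ≈ -36.38°.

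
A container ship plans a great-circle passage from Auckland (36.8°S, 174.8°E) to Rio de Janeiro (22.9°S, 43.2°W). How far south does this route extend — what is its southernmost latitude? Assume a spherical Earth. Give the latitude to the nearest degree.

≈ 61°S

The great circle lies in the plane with unit normal n̂ = (p₁ × p₂)/|p₁ × p₂|.
Here n̂_z ≈ +0.484; the vertex latitude is φ_max = arccos|n̂_z| ≈ 61.0°.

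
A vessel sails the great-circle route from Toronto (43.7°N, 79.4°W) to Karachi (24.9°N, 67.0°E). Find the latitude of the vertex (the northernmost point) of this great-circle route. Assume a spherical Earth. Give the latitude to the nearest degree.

The great circle lies in the plane with unit normal n̂ = (p₁ × p₂)/|p₁ × p₂|.
Here n̂_z ≈ +0.375; the vertex latitude is φ_max = arccos|n̂_z| ≈ 68.0°.
Check via Clairaut: cos φ_max = |cos φ₁| · sin C = cos(43.7°)·sin(31.3°) ≈ 0.375, again giving ≈ 68.0°.

≈ 68°N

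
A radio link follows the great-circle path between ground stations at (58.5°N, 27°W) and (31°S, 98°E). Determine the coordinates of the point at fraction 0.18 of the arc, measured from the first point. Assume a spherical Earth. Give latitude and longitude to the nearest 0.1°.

Write both endpoints as unit vectors p₁, p₂ with components (cos φ cos λ, cos φ sin λ, sin φ).
The central angle between the endpoints is δ = arccos(p₁·p₂) ≈ 2.341 rad (134.1°).
Interpolate at f = 0.18 with slerp weights a = sin((1−f)δ)/sin δ ≈ 1.309, b = sin(fδ)/sin δ ≈ 0.570.
p = a·p₁ + b·p₂ ≈ (0.541, 0.173, 0.823); φ = arcsin(p_z) ≈ 55.36°, λ = atan2(p_y, p_x) ≈ 17.72°.

≈ (55.4°N, 17.7°E)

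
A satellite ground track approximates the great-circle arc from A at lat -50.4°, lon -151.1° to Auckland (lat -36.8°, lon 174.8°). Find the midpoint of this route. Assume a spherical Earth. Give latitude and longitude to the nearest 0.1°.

≈ lat -44.9°, lon -170.1°

The haversine formula gives a central angle δ ≈ 0.486 rad (27.8°) between the endpoints.
Interpolate at f = 1/2 with slerp weights a = sin((1−f)δ)/sin δ ≈ 0.515, b = sin(fδ)/sin δ ≈ 0.515.
p = a·p₁ + b·p₂ ≈ (-0.698, -0.121, -0.705); φ = arcsin(p_z) ≈ -44.87°, λ = atan2(p_y, p_x) ≈ -170.14°.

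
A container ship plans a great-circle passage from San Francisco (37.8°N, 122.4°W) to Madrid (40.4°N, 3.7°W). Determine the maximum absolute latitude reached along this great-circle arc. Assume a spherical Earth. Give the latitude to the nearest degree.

The great circle lies in the plane with unit normal n̂ = (p₁ × p₂)/|p₁ × p₂|.
Here n̂_z ≈ +0.531; the vertex latitude is φ_max = arccos|n̂_z| ≈ 57.9°.

≈ 58°N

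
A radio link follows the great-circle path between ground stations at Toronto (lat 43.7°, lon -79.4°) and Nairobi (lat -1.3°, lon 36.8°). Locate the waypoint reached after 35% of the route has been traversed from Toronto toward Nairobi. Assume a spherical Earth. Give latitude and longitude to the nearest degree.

≈ lat 43°, lon -26°

The haversine formula gives a central angle δ ≈ 1.912 rad (109.6°) between the endpoints.
Interpolate at f = 0.35 with slerp weights a = sin((1−f)δ)/sin δ ≈ 1.005, b = sin(fδ)/sin δ ≈ 0.658.
p = a·p₁ + b·p₂ ≈ (0.661, -0.320, 0.679); φ = arcsin(p_z) ≈ 42.78°, λ = atan2(p_y, p_x) ≈ -25.82°.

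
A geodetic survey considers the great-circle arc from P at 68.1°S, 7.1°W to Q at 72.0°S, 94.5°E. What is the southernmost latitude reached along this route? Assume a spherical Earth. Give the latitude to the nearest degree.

The great circle lies in the plane with unit normal n̂ = (p₁ × p₂)/|p₁ × p₂|.
Here n̂_z ≈ +0.221; the vertex latitude is φ_max = arccos|n̂_z| ≈ 77.2°.
Check via Clairaut: cos φ_max = |cos φ₁| · sin C = cos(68.1°)·sin(143.7°) ≈ 0.221, again giving ≈ 77.2°.

≈ 77°S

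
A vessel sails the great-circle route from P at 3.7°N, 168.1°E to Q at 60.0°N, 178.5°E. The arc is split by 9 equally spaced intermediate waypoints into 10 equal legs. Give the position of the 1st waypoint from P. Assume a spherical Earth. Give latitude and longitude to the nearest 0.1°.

≈ 9.4°N, 168.7°E

From cos δ = sin φ₁ sin φ₂ + cos φ₁ cos φ₂ cos Δλ, the central angle is δ ≈ 0.992 rad (56.9°).
Interpolate at f = 1/10 with slerp weights a = sin((1−f)δ)/sin δ ≈ 0.930, b = sin(fδ)/sin δ ≈ 0.118.
p = a·p₁ + b·p₂ ≈ (-0.968, 0.193, 0.163); φ = arcsin(p_z) ≈ 9.35°, λ = atan2(p_y, p_x) ≈ 168.72°.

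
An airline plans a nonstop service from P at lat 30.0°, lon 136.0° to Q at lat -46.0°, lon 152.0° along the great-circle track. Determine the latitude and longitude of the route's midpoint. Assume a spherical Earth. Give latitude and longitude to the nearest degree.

≈ lat -8°, lon 143°

Write both endpoints as unit vectors p₁, p₂ with components (cos φ cos λ, cos φ sin λ, sin φ).
The central angle between the endpoints is δ = arccos(p₁·p₂) ≈ 1.350 rad (77.4°).
Interpolate at f = 1/2 with slerp weights a = sin((1−f)δ)/sin δ ≈ 0.641, b = sin(fδ)/sin δ ≈ 0.641.
p = a·p₁ + b·p₂ ≈ (-0.792, 0.594, -0.140); φ = arcsin(p_z) ≈ -8.08°, λ = atan2(p_y, p_x) ≈ 143.12°.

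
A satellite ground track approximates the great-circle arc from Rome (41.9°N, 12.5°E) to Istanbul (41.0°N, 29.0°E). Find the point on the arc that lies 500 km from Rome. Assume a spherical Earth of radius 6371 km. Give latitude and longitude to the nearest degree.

The haversine formula gives a central angle δ ≈ 0.216 rad (12.4°) between the endpoints. The total great-circle distance is δ·R ≈ 0.216 × 6371 ≈ 1377 km, so the target fraction is f = 500/1377 ≈ 0.363.
Interpolate at f ≈ 0.363 with slerp weights a = sin((1−f)δ)/sin δ ≈ 0.640, b = sin(fδ)/sin δ ≈ 0.366.
p = a·p₁ + b·p₂ ≈ (0.706, 0.237, 0.667); φ = arcsin(p_z) ≈ 41.85°, λ = atan2(p_y, p_x) ≈ 18.54°.

≈ 42°N, 19°E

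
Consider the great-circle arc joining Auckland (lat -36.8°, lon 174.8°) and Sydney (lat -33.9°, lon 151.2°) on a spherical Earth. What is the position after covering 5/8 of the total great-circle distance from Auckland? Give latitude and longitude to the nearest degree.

Convert each endpoint to a unit vector on the sphere (x = cos φ cos λ, y = cos φ sin λ, z = sin φ).
The central angle between the endpoints is δ = arccos(p₁·p₂) ≈ 0.339 rad (19.4°).
Interpolate at f = 5/8 with slerp weights a = sin((1−f)δ)/sin δ ≈ 0.381, b = sin(fδ)/sin δ ≈ 0.632.
p = a·p₁ + b·p₂ ≈ (-0.764, 0.281, -0.581); φ = arcsin(p_z) ≈ -35.53°, λ = atan2(p_y, p_x) ≈ 159.84°.

≈ lat -36°, lon 160°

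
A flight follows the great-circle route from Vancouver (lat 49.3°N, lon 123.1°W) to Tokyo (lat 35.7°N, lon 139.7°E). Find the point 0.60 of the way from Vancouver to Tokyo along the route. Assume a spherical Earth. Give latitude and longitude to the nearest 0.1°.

From cos δ = sin φ₁ sin φ₂ + cos φ₁ cos φ₂ cos Δλ, the central angle is δ ≈ 1.185 rad (67.9°).
Interpolate at f = 0.60 with slerp weights a = sin((1−f)δ)/sin δ ≈ 0.493, b = sin(fδ)/sin δ ≈ 0.704.
p = a·p₁ + b·p₂ ≈ (-0.612, 0.101, 0.785); φ = arcsin(p_z) ≈ 51.68°, λ = atan2(p_y, p_x) ≈ 170.64°.

≈ lat 51.7°N, lon 170.6°E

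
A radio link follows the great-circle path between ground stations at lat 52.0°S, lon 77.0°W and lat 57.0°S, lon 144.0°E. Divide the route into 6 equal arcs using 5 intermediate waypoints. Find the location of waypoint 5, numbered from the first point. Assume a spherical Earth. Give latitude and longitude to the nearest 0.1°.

The haversine formula gives a central angle δ ≈ 1.151 rad (65.9°) between the endpoints.
Interpolate at f = 5/6 with slerp weights a = sin((1−f)δ)/sin δ ≈ 0.209, b = sin(fδ)/sin δ ≈ 0.897.
p = a·p₁ + b·p₂ ≈ (-0.366, 0.162, -0.916); φ = arcsin(p_z) ≈ -66.41°, λ = atan2(p_y, p_x) ≈ 156.16°.

≈ lat 66.4°S, lon 156.2°E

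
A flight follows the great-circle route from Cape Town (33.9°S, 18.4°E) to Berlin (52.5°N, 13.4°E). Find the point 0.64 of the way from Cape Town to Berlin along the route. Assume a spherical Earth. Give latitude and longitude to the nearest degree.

≈ (21°N, 16°E)

Write both endpoints as unit vectors p₁, p₂ with components (cos φ cos λ, cos φ sin λ, sin φ).
The central angle between the endpoints is δ = arccos(p₁·p₂) ≈ 1.510 rad (86.5°).
Interpolate at f = 0.64 with slerp weights a = sin((1−f)δ)/sin δ ≈ 0.518, b = sin(fδ)/sin δ ≈ 0.824.
p = a·p₁ + b·p₂ ≈ (0.896, 0.252, 0.365); φ = arcsin(p_z) ≈ 21.41°, λ = atan2(p_y, p_x) ≈ 15.71°.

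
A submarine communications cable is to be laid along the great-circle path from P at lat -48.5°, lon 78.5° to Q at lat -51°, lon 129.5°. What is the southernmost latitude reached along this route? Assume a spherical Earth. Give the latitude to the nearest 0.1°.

The great circle lies in the plane with unit normal n̂ = (p₁ × p₂)/|p₁ × p₂|.
Here n̂_z ≈ +0.605; the vertex latitude is φ_max = arccos|n̂_z| ≈ 52.8°.
Check via Clairaut: cos φ_max = |cos φ₁| · sin C = cos(48.5°)·sin(114.1°) ≈ 0.605, again giving ≈ 52.8°.

≈ -52.8°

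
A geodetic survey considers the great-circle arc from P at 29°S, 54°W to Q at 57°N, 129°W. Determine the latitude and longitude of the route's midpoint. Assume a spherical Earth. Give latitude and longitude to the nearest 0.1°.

Write both endpoints as unit vectors p₁, p₂ with components (cos φ cos λ, cos φ sin λ, sin φ).
The central angle between the endpoints is δ = arccos(p₁·p₂) ≈ 1.858 rad (106.5°).
Interpolate at f = 1/2 with slerp weights a = sin((1−f)δ)/sin δ ≈ 0.835, b = sin(fδ)/sin δ ≈ 0.835.
p = a·p₁ + b·p₂ ≈ (0.143, -0.945, 0.296); φ = arcsin(p_z) ≈ 17.19°, λ = atan2(p_y, p_x) ≈ -81.38°.

≈ 17.2°N, 81.4°W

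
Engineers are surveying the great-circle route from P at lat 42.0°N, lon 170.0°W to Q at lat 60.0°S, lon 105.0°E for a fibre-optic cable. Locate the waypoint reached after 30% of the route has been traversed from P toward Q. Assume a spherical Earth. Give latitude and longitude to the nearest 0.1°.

Write both endpoints as unit vectors p₁, p₂ with components (cos φ cos λ, cos φ sin λ, sin φ).
The central angle between the endpoints is δ = arccos(p₁·p₂) ≈ 2.150 rad (123.2°).
Interpolate at f = 0.30 with slerp weights a = sin((1−f)δ)/sin δ ≈ 1.192, b = sin(fδ)/sin δ ≈ 0.718.
p = a·p₁ + b·p₂ ≈ (-0.965, 0.193, 0.176); φ = arcsin(p_z) ≈ 10.12°, λ = atan2(p_y, p_x) ≈ 168.69°.

≈ lat 10.1°N, lon 168.7°E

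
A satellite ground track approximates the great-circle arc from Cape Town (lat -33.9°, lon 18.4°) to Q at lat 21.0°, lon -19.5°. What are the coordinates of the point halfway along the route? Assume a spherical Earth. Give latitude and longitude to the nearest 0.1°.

≈ lat -6.8°, lon -1.7°

Convert each endpoint to a unit vector on the sphere (x = cos φ cos λ, y = cos φ sin λ, z = sin φ).
The central angle between the endpoints is δ = arccos(p₁·p₂) ≈ 1.147 rad (65.7°).
Interpolate at f = 1/2 with slerp weights a = sin((1−f)δ)/sin δ ≈ 0.595, b = sin(fδ)/sin δ ≈ 0.595.
p = a·p₁ + b·p₂ ≈ (0.992, -0.030, -0.119); φ = arcsin(p_z) ≈ -6.81°, λ = atan2(p_y, p_x) ≈ -1.71°.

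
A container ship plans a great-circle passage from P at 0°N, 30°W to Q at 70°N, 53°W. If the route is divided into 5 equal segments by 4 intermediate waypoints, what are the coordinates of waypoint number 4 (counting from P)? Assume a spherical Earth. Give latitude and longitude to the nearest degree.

≈ 56°N, 42°W

Write both endpoints as unit vectors p₁, p₂ with components (cos φ cos λ, cos φ sin λ, sin φ).
The central angle between the endpoints is δ = arccos(p₁·p₂) ≈ 1.251 rad (71.6°).
Interpolate at f = 4/5 with slerp weights a = sin((1−f)δ)/sin δ ≈ 0.261, b = sin(fδ)/sin δ ≈ 0.887.
p = a·p₁ + b·p₂ ≈ (0.408, -0.373, 0.833); φ = arcsin(p_z) ≈ 56.44°, λ = atan2(p_y, p_x) ≈ -42.38°.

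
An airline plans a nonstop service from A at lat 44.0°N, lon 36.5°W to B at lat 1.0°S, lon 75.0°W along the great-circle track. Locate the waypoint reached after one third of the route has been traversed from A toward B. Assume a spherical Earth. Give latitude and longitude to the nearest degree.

≈ lat 30°N, lon 53°W

Convert each endpoint to a unit vector on the sphere (x = cos φ cos λ, y = cos φ sin λ, z = sin φ).
The central angle between the endpoints is δ = arccos(p₁·p₂) ≈ 0.988 rad (56.6°).
Interpolate at f = 1/3 with slerp weights a = sin((1−f)δ)/sin δ ≈ 0.733, b = sin(fδ)/sin δ ≈ 0.387.
p = a·p₁ + b·p₂ ≈ (0.524, -0.688, 0.502); φ = arcsin(p_z) ≈ 30.16°, λ = atan2(p_y, p_x) ≈ -52.69°.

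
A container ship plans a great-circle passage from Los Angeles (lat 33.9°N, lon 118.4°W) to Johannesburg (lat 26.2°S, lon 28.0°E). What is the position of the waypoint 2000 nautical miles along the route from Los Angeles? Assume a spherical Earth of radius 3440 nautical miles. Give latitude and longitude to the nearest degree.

Convert each endpoint to a unit vector on the sphere (x = cos φ cos λ, y = cos φ sin λ, z = sin φ).
The central angle between the endpoints is δ = arccos(p₁·p₂) ≈ 2.619 rad (150.1°). The total great-circle distance is δ·R ≈ 2.619 × 3440 ≈ 9010 nmi, so the target fraction is f = 2000/9010 ≈ 0.222.
Interpolate at f ≈ 0.222 with slerp weights a = sin((1−f)δ)/sin δ ≈ 1.789, b = sin(fδ)/sin δ ≈ 1.100.
p = a·p₁ + b·p₂ ≈ (0.165, -0.843, 0.512); φ = arcsin(p_z) ≈ 30.80°, λ = atan2(p_y, p_x) ≈ -78.90°.

≈ lat 31°N, lon 79°W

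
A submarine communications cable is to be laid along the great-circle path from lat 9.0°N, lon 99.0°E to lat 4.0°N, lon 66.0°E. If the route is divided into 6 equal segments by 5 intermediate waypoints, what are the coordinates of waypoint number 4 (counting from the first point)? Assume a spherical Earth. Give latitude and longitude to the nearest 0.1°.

≈ lat 5.9°N, lon 76.9°E

Write both endpoints as unit vectors p₁, p₂ with components (cos φ cos λ, cos φ sin λ, sin φ).
The central angle between the endpoints is δ = arccos(p₁·p₂) ≈ 0.579 rad (33.2°).
Interpolate at f = 4/6 with slerp weights a = sin((1−f)δ)/sin δ ≈ 0.351, b = sin(fδ)/sin δ ≈ 0.688.
p = a·p₁ + b·p₂ ≈ (0.225, 0.969, 0.103); φ = arcsin(p_z) ≈ 5.90°, λ = atan2(p_y, p_x) ≈ 76.93°.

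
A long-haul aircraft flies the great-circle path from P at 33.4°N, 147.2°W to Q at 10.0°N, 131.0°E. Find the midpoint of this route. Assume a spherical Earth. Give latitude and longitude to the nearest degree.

Write both endpoints as unit vectors p₁, p₂ with components (cos φ cos λ, cos φ sin λ, sin φ).
The central angle between the endpoints is δ = arccos(p₁·p₂) ≈ 1.356 rad (77.7°).
Interpolate at f = 1/2 with slerp weights a = sin((1−f)δ)/sin δ ≈ 0.642, b = sin(fδ)/sin δ ≈ 0.642.
p = a·p₁ + b·p₂ ≈ (-0.865, 0.187, 0.465); φ = arcsin(p_z) ≈ 27.71°, λ = atan2(p_y, p_x) ≈ 167.82°.

≈ 28°N, 168°E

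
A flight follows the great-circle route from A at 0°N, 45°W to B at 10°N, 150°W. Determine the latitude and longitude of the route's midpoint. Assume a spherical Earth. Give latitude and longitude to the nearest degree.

Write both endpoints as unit vectors p₁, p₂ with components (cos φ cos λ, cos φ sin λ, sin φ).
The central angle between the endpoints is δ = arccos(p₁·p₂) ≈ 1.829 rad (104.8°).
Interpolate at f = 1/2 with slerp weights a = sin((1−f)δ)/sin δ ≈ 0.819, b = sin(fδ)/sin δ ≈ 0.819.
p = a·p₁ + b·p₂ ≈ (-0.119, -0.983, 0.142); φ = arcsin(p_z) ≈ 8.18°, λ = atan2(p_y, p_x) ≈ -96.93°.

≈ 8°N, 97°W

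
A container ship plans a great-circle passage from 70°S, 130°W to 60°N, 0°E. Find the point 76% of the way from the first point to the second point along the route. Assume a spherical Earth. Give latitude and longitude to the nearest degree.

Convert each endpoint to a unit vector on the sphere (x = cos φ cos λ, y = cos φ sin λ, z = sin φ).
The central angle between the endpoints is δ = arccos(p₁·p₂) ≈ 2.748 rad (157.5°).
Interpolate at f = 0.76 with slerp weights a = sin((1−f)δ)/sin δ ≈ 1.600, b = sin(fδ)/sin δ ≈ 2.268.
p = a·p₁ + b·p₂ ≈ (0.782, -0.419, 0.461); φ = arcsin(p_z) ≈ 27.44°, λ = atan2(p_y, p_x) ≈ -28.18°.

≈ 27°N, 28°W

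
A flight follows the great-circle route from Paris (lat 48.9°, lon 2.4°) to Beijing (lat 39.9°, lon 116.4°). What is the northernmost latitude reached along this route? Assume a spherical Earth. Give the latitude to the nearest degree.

The great circle lies in the plane with unit normal n̂ = (p₁ × p₂)/|p₁ × p₂|.
Here n̂_z ≈ +0.480; the vertex latitude is φ_max = arccos|n̂_z| ≈ 61.3°.
Check via Clairaut: cos φ_max = |cos φ₁| · sin C = cos(48.9°)·sin(46.9°) ≈ 0.480, again giving ≈ 61.3°.

≈ 61°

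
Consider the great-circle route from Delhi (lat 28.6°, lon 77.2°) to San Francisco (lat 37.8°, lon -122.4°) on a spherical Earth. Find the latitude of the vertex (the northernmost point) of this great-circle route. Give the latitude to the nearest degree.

≈ 76°

The great circle lies in the plane with unit normal n̂ = (p₁ × p₂)/|p₁ × p₂|.
Here n̂_z ≈ +0.249; the vertex latitude is φ_max = arccos|n̂_z| ≈ 75.6°.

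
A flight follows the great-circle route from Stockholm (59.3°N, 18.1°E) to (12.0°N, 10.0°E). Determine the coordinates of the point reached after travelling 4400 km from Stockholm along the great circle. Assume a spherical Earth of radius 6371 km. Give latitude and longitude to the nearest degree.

Convert each endpoint to a unit vector on the sphere (x = cos φ cos λ, y = cos φ sin λ, z = sin φ).
The central angle between the endpoints is δ = arccos(p₁·p₂) ≈ 0.832 rad (47.7°). The total great-circle distance is δ·R ≈ 0.832 × 6371 ≈ 5303 km, so the target fraction is f = 4400/5303 ≈ 0.830.
Interpolate at f ≈ 0.830 with slerp weights a = sin((1−f)δ)/sin δ ≈ 0.191, b = sin(fδ)/sin δ ≈ 0.861.
p = a·p₁ + b·p₂ ≈ (0.922, 0.177, 0.343); φ = arcsin(p_z) ≈ 20.08°, λ = atan2(p_y, p_x) ≈ 10.84°.

≈ (20°N, 11°E)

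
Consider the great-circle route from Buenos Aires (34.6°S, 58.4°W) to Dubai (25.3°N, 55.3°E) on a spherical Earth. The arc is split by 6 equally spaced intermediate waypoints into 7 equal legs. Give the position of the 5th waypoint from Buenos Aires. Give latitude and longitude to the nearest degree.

Convert each endpoint to a unit vector on the sphere (x = cos φ cos λ, y = cos φ sin λ, z = sin φ).
The central angle between the endpoints is δ = arccos(p₁·p₂) ≈ 2.143 rad (122.8°).
Interpolate at f = 5/7 with slerp weights a = sin((1−f)δ)/sin δ ≈ 0.684, b = sin(fδ)/sin δ ≈ 1.189.
p = a·p₁ + b·p₂ ≈ (0.907, 0.404, 0.120); φ = arcsin(p_z) ≈ 6.87°, λ = atan2(p_y, p_x) ≈ 24.02°.

≈ 7°N, 24°E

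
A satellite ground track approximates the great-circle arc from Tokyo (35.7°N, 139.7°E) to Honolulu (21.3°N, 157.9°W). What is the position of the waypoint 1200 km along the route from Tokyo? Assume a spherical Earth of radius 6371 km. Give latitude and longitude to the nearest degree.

Write both endpoints as unit vectors p₁, p₂ with components (cos φ cos λ, cos φ sin λ, sin φ).
The central angle between the endpoints is δ = arccos(p₁·p₂) ≈ 0.973 rad (55.8°). The total great-circle distance is δ·R ≈ 0.973 × 6371 ≈ 6201 km, so the target fraction is f = 1200/6201 ≈ 0.194.
Interpolate at f ≈ 0.194 with slerp weights a = sin((1−f)δ)/sin δ ≈ 0.855, b = sin(fδ)/sin δ ≈ 0.226.
p = a·p₁ + b·p₂ ≈ (-0.725, 0.370, 0.581); φ = arcsin(p_z) ≈ 35.53°, λ = atan2(p_y, p_x) ≈ 152.98°.

≈ 36°N, 153°E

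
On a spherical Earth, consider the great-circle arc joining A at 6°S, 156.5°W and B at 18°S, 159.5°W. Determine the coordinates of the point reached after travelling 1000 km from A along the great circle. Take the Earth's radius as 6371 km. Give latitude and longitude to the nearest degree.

≈ 15°S, 159°W

The haversine formula gives a central angle δ ≈ 0.216 rad (12.4°) between the endpoints. The total great-circle distance is δ·R ≈ 0.216 × 6371 ≈ 1373 km, so the target fraction is f = 1000/1373 ≈ 0.728.
Interpolate at f ≈ 0.728 with slerp weights a = sin((1−f)δ)/sin δ ≈ 0.274, b = sin(fδ)/sin δ ≈ 0.731.
p = a·p₁ + b·p₂ ≈ (-0.901, -0.352, -0.254); φ = arcsin(p_z) ≈ -14.74°, λ = atan2(p_y, p_x) ≈ -158.66°.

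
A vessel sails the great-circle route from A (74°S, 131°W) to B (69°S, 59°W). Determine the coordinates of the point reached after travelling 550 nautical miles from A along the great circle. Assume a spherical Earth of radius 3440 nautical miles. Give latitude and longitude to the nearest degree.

≈ (75°S, 96°W)

Write both endpoints as unit vectors p₁, p₂ with components (cos φ cos λ, cos φ sin λ, sin φ).
The central angle between the endpoints is δ = arccos(p₁·p₂) ≈ 0.382 rad (21.9°). The total great-circle distance is δ·R ≈ 0.382 × 3440 ≈ 1314 nmi, so the target fraction is f = 550/1314 ≈ 0.419.
Interpolate at f ≈ 0.419 with slerp weights a = sin((1−f)δ)/sin δ ≈ 0.591, b = sin(fδ)/sin δ ≈ 0.427.
p = a·p₁ + b·p₂ ≈ (-0.028, -0.254, -0.967); φ = arcsin(p_z) ≈ -75.19°, λ = atan2(p_y, p_x) ≈ -96.29°.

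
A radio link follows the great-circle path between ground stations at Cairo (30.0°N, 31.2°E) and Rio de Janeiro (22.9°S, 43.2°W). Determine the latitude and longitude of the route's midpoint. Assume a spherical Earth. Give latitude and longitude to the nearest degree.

Convert each endpoint to a unit vector on the sphere (x = cos φ cos λ, y = cos φ sin λ, z = sin φ).
The central angle between the endpoints is δ = arccos(p₁·p₂) ≈ 1.551 rad (88.9°).
Interpolate at f = 1/2 with slerp weights a = sin((1−f)δ)/sin δ ≈ 0.700, b = sin(fδ)/sin δ ≈ 0.700.
p = a·p₁ + b·p₂ ≈ (0.989, -0.127, 0.078); φ = arcsin(p_z) ≈ 4.45°, λ = atan2(p_y, p_x) ≈ -7.34°.

≈ (4°N, 7°W)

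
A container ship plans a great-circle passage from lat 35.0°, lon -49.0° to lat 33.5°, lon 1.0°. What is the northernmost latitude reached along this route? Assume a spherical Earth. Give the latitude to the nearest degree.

The great circle lies in the plane with unit normal n̂ = (p₁ × p₂)/|p₁ × p₂|.
Here n̂_z ≈ +0.799; the vertex latitude is φ_max = arccos|n̂_z| ≈ 37.0°.

≈ 37°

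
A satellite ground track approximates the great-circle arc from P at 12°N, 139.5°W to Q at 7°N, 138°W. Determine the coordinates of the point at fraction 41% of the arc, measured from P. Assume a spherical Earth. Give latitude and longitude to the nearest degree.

≈ 10°N, 139°W

From cos δ = sin φ₁ sin φ₂ + cos φ₁ cos φ₂ cos Δλ, the central angle is δ ≈ 0.091 rad (5.2°).
Interpolate at f = 0.41 with slerp weights a = sin((1−f)δ)/sin δ ≈ 0.591, b = sin(fδ)/sin δ ≈ 0.410.
p = a·p₁ + b·p₂ ≈ (-0.742, -0.648, 0.173); φ = arcsin(p_z) ≈ 9.95°, λ = atan2(p_y, p_x) ≈ -138.88°.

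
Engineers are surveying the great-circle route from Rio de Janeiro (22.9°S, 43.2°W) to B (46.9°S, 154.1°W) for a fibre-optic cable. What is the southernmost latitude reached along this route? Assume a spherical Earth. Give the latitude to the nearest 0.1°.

The great circle lies in the plane with unit normal n̂ = (p₁ × p₂)/|p₁ × p₂|.
Here n̂_z ≈ -0.589; the vertex latitude is φ_max = arccos|n̂_z| ≈ 53.9°.
Check via Clairaut: cos φ_max = |cos φ₁| · sin C = cos(22.9°)·sin(140.2°) ≈ 0.589, again giving ≈ 53.9°.

≈ 53.9°S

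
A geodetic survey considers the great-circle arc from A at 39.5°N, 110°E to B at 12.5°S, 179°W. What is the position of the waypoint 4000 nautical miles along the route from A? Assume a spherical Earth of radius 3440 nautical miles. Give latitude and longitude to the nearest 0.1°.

≈ 0.6°S, 168.5°E

Write both endpoints as unit vectors p₁, p₂ with components (cos φ cos λ, cos φ sin λ, sin φ).
The central angle between the endpoints is δ = arccos(p₁·p₂) ≈ 1.463 rad (83.8°). The total great-circle distance is δ·R ≈ 1.463 × 3440 ≈ 5033 nmi, so the target fraction is f = 4000/5033 ≈ 0.795.
Interpolate at f ≈ 0.795 with slerp weights a = sin((1−f)δ)/sin δ ≈ 0.297, b = sin(fδ)/sin δ ≈ 0.923.
p = a·p₁ + b·p₂ ≈ (-0.980, 0.200, -0.011); φ = arcsin(p_z) ≈ -0.61°, λ = atan2(p_y, p_x) ≈ 168.47°.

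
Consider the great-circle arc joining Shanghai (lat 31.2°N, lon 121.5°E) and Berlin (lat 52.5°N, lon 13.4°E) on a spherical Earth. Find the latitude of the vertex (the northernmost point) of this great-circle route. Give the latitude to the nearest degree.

≈ 59°N

The great circle lies in the plane with unit normal n̂ = (p₁ × p₂)/|p₁ × p₂|.
Here n̂_z ≈ -0.511; the vertex latitude is φ_max = arccos|n̂_z| ≈ 59.3°.
Check via Clairaut: cos φ_max = |cos φ₁| · sin C = cos(31.2°)·sin(36.7°) ≈ 0.511, again giving ≈ 59.3°.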